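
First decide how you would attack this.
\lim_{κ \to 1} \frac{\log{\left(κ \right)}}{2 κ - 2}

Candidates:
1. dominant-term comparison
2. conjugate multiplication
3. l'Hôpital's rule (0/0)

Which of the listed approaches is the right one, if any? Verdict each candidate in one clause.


Technique: l'Hôpital's rule (0/0) — plug in 1: top and bottom both hit zero, so differentiate each and retry. A first-order expansion at the point is an equally standard path; the rule packages it.
- dominant-term comparison: this is not a rational comparison of growth rates at infinity.
- conjugate multiplication: rationalization has no target — no divergent radical difference appears.
- l'Hôpital's rule (0/0) — yes, a natural case for it.


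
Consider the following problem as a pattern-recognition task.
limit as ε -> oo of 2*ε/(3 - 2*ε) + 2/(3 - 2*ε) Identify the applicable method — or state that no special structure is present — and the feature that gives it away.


Diagnosis: dominant-term comparison — divide through by the highest power of ε; every lower-order term dies and the dominant terms decide the limit. l'Hôpital's at-infinity variant applies to the expression viewed as a single quotient; the leading-term comparison is the direct route.


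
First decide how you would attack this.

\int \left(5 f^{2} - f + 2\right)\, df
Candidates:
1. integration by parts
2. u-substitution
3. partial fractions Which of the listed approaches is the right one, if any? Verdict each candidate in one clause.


Method: no special technique — every term is a constant multiple of a power of f; term-wise power-rule integration needs no preliminary transformation.
- integration by parts — parts would only shuffle a directly integrable integrand.
- u-substitution — any workable substitution here is cosmetic — the integrand is already in directly integrable form.
- partial fractions: there is no rational-function structure to decompose.


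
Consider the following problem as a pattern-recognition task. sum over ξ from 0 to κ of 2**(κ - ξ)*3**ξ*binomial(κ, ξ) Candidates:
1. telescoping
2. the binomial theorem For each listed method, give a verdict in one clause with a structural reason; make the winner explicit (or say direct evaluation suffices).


Method: the binomial theorem — binomial coefficients against complementary powers of 3 and 2: recognize the binomial expansion and resum.
- telescoping: the summand is not presented as a shifted difference — a telescoping rewrite may exist, but the displayed structure does not offer one.
- the binomial theorem: yes, a natural case for it.


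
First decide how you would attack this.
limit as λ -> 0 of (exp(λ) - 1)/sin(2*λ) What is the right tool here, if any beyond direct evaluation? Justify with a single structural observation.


Diagnosis: l'Hôpital's rule (0/0) — the 0/0 form at 0 is the signature situation for l'Hôpital's rule. The standard small-argument limits would also carry it; the rule is the systematic route.


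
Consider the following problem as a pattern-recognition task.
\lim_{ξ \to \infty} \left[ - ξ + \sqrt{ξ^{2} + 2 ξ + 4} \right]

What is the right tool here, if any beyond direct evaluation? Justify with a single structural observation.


Verdict: conjugate multiplication — \sqrt{ξ^{2} + 2 ξ + 4} and ξ both blow up, but their difference is tame once the conjugate rationalizes it.


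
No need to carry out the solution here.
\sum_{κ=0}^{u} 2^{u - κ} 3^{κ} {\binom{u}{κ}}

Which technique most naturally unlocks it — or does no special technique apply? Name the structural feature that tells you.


Method: the binomial theorem — terms weighting {\binom{u}{κ}} against matched powers of 3 and 2 reassemble into (3 + 2)^u by the binomial theorem.


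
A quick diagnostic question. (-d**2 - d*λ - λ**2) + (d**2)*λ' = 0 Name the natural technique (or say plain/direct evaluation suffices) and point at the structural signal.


Diagnosis: the homogeneous substitution — the slope is degree-zero homogeneous: the ratio substitution v = λ/d collapses it.


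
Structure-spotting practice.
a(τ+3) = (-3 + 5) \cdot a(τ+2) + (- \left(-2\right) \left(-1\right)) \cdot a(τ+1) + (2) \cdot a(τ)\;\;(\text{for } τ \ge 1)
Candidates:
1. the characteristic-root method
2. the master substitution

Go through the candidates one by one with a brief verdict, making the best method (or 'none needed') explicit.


Method: the characteristic-root method — every coefficient is a fixed number and the forcing is zero — substitute r^τ and read off the root equation.
- the characteristic-root method: applies; the problem has the shape this method handles.
- the master substitution: the recursion steps by a constant offset, so exponential reindexing is pointless.


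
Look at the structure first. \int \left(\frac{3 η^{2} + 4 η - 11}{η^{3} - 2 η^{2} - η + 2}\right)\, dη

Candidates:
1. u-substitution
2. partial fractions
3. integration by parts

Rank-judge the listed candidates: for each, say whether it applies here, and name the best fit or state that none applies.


Technique: partial fractions — rational integrand, reducible denominator η^{3} - 2 η^{2} - η + 2: decompose first, integrate second.
- u-substitution — no subexpression of the integrand pairs with its own derivative as a factor — individual terms may offer their own substitutions, but any change of variable covering the whole integral would have to be constructed from outside the expression.
- partial fractions — yes — fits the structure here.
- integration by parts: the nonconstant-polynomial-times-standard-kernel pattern (an exp, sine, cosine, or logarithm partner) is absent.


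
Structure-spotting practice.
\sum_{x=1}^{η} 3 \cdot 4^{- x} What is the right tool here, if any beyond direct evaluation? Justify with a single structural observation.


Verdict: the geometric series formula — consecutive terms stand in a fixed index-free ratio — the geometric sum formula closes it.


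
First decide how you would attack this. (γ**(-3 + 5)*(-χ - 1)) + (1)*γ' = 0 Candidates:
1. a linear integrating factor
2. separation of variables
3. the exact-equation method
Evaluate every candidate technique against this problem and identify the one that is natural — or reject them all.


Verdict: separation of variables — one side of the product carries the independent variable, the other the unknown — the textbook separation shape.
- a linear integrating factor: a nonlinear term in the unknown puts this outside the integrating-factor template.
- separation of variables — applicable, and directly so.
- the exact-equation method — no potential function has this form as its differential, as written.


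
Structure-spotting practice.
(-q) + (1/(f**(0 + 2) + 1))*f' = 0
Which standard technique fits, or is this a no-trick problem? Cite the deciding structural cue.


Technique: separation of variables — the slope splits multiplicatively: q carrying all q-dependence times (f**(0 + 2) + 1) carrying all f-dependence — separate and integrate. One could also solve this as an exact equation; with each coefficient in its own variable, separating is the same work with fewer steps.


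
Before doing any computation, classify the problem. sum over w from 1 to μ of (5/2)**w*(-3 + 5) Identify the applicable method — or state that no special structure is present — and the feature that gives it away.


Best approach: the geometric series formula — consecutive terms stand in a fixed index-free ratio — the geometric sum formula closes it.


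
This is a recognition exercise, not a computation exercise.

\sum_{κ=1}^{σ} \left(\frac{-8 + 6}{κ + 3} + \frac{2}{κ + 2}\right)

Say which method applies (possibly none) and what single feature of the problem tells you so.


Diagnosis: telescoping — consecutive terms evaluate one function at adjacent indices (\frac{2}{κ + 2} is its current value): one term's tail is the next term's head, so the chain collapses.


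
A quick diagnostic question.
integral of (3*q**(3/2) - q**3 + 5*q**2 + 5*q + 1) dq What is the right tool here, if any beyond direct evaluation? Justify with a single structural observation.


Method: no special technique — a term-by-term power-rule job in q; no substitution or rearrangement earns its keep here.


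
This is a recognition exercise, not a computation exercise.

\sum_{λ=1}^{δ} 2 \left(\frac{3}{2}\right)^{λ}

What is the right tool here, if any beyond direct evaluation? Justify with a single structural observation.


Verdict: the geometric series formula — consecutive terms stand in a fixed index-free ratio — the geometric sum formula closes it.


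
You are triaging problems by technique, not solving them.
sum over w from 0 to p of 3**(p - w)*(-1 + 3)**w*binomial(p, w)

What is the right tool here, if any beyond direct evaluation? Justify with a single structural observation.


Method: the binomial theorem — binomial coefficients against complementary powers of (-1 + 3) and 3: recognize the binomial expansion and resum.


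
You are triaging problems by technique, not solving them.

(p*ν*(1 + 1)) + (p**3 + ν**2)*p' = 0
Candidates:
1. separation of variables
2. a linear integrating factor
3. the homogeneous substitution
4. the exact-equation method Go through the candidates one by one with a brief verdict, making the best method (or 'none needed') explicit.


Method: the exact-equation method — equality of cross partials is the green light — assemble the potential function term by term.
- separation of variables: the two dependences are entangled, not a clean product of one-variable pieces.
- a linear integrating factor: a nonlinear term in the unknown puts this outside the integrating-factor template.
- the homogeneous substitution — solved for the derivative, the right side changes under joint scaling of the two variables.
- the exact-equation method: applicable, and directly so.


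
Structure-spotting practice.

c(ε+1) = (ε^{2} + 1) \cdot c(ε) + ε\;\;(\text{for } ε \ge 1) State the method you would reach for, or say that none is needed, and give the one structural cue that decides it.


Best approach: a summation factor — one-term recursion with variable weight ε^{2} + 1 is solved by product normalization, not by root-finding.


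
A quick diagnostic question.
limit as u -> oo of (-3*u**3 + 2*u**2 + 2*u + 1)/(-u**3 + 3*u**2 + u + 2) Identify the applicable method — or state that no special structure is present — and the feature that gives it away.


Diagnosis: dominant-term comparison — growth-rate triage: the leading powers of u decide the limit, everything else is noise. As a single quotient, the ∞/∞ shape would yield to repeated differentiation as well — the growth comparison gets there in one look.


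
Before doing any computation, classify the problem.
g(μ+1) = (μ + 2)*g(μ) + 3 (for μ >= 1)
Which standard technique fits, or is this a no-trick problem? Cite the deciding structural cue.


Technique: a summation factor — one-term recursion with variable weight μ + 2 is solved by product normalization, not by root-finding.


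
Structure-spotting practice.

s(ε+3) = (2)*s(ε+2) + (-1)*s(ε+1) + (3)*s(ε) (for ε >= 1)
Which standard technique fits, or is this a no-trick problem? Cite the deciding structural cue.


Diagnosis: the characteristic-root method — the recurrence treats every index alike (constant coefficients, no forcing) — precisely the regime where r^ε trials close it.


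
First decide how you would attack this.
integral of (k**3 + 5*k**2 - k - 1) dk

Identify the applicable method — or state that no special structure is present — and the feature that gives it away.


Best approach: no special technique — a term-by-term power-rule job in k; no substitution or rearrangement earns its keep here.


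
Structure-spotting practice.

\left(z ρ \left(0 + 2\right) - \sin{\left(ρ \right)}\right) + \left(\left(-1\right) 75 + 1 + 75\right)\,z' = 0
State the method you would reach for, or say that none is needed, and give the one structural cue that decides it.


Diagnosis: a linear integrating factor — the unknown enters only to the first power against a nonzero forcing term — the integrating-factor template applies directly.


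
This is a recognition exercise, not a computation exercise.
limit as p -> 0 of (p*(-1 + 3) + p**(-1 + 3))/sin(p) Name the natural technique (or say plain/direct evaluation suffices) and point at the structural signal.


Method: l'Hôpital's rule (0/0) — numerator and denominator both vanish at 0 — a genuine 0/0 form, which is exactly when l'Hôpital applies. A first-order expansion at the point is an equally standard path; the rule packages it.


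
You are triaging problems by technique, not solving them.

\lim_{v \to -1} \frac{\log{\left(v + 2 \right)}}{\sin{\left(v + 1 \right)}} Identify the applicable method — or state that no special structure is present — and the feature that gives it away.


Technique: l'Hôpital's rule (0/0) — plug in -1: top and bottom both hit zero, so differentiate each and retry. The standard small-argument limits would also carry it; the rule is the systematic route.


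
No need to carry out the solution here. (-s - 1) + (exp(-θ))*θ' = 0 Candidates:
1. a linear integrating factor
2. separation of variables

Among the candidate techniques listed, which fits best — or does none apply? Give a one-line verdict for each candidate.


Best approach: separation of variables — all dependence on the two variables factors apart, the defining separable shape.
- a linear integrating factor: a nonlinear term in the unknown puts this outside the integrating-factor template.
- separation of variables: yes — fits the structure here.


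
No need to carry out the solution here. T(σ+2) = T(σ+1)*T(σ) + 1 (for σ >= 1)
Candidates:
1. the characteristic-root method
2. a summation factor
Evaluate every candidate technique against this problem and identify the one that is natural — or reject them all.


Method: no special technique — the new term depends nonlinearly on the old ones, which disqualifies every superposition-based technique.
- the characteristic-root method — the recursion is nonlinear in the sequence values, so no linear-modes ansatz applies.
- a summation factor: the recursion is nonlinear — outside the first-order linear family a summation factor addresses.


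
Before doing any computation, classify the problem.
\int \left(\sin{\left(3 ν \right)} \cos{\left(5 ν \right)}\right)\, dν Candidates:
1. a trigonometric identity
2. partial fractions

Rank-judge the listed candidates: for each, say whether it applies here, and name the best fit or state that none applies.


Technique: a trigonometric identity — split \sin{\left(3 ν \right)} \cos{\left(5 ν \right)} with the angle-addition identities: the resulting sum integrates term by term.
- a trigonometric identity: a fit — the right tool for this form.
- partial fractions: there is no rational-function structure to decompose.


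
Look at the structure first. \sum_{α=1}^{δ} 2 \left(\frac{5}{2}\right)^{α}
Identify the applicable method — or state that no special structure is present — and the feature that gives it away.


Method: the geometric series formula — check a ratio of consecutive terms: it is \frac{5}{2}, independent of the index, so the geometric formula closes the sum.


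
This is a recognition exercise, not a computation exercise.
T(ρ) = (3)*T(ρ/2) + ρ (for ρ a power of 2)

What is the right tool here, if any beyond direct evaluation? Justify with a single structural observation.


Method: the master substitution — the index is divided (ρ/2), not shifted — substitute ρ = 2^m to straighten it into a shift recurrence.


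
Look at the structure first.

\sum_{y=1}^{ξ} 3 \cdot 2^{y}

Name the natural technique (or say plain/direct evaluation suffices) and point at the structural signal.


Best approach: the geometric series formula — term-over-term division gives 2 every time — index-free ratio, geometric sum formula applies.


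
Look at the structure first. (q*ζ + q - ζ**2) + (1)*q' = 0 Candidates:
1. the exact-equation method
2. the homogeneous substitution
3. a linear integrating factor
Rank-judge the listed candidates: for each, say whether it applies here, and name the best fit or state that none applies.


Method: a linear integrating factor — linear in the unknown with genuine forcing: multiply through by the exponential of the integrated coefficient and the left side closes into one derivative.
- the exact-equation method — the mixed-partials test fails on this split — it is not an exact differential as presented.
- the homogeneous substitution: rescaling both variables together changes the slope, so no ratio substitution collapses it.
- a linear integrating factor — yes — fits the structure here.


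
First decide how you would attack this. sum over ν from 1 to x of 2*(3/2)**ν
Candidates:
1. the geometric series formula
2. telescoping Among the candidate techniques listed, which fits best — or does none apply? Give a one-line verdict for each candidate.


Verdict: the geometric series formula — consecutive terms stand in a fixed index-free ratio — the geometric sum formula closes it.
- the geometric series formula: applies; the problem has the shape this method handles.
- telescoping: computed from the summand as displayed, the partial sums build up without the pairwise collapse telescoping exploits.


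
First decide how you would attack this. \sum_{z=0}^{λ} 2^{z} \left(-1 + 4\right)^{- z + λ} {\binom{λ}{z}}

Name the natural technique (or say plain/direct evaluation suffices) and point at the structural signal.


Method: the binomial theorem — the summand is term z of a binomial expansion in 2 and (-1 + 4); the whole sum is a single power.


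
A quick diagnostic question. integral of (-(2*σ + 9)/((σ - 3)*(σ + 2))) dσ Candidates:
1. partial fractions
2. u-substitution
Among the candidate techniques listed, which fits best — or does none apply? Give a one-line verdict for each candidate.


Verdict: partial fractions — the bottom factors while the top stays lower-degree — split into simple fractions and integrate piece by piece.
- partial fractions — yes, a natural case for it.
- u-substitution — no subexpression of the integrand serves as a whole-integral substitution inner — individual terms may offer their own, but none carries its derivative as a factor of the full integrand; a working change of variable would have to be constructed from outside the expression.


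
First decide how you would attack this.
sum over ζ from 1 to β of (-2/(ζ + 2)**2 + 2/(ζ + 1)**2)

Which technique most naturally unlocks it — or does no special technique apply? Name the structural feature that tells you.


Method: telescoping — this sum is a zipper: each term contributes 2/(ζ + 1)**2 and removes the next index's value, which the following term puts back, closing term by term.


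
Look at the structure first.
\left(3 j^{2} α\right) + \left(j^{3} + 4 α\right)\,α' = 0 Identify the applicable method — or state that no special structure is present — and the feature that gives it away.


Best approach: the exact-equation method — d/dα of 3 j^{2} α equals d/dj of j^{3} + 4 α: the form is a total differential of one potential — integrate it exactly.


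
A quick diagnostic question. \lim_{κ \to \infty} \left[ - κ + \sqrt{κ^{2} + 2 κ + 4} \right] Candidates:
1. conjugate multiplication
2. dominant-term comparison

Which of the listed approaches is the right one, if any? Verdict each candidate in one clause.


Diagnosis: conjugate multiplication — an infinity-minus-infinity difference with a surviving radical — multiply by the conjugate to cancel the divergence.
- conjugate multiplication — applicable, and directly so.
- dominant-term comparison: this limit is not decided by comparing leading-term growth at infinity.


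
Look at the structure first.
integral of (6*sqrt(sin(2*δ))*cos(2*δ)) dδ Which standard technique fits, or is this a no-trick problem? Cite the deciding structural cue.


Diagnosis: u-substitution — collected, the integrand has one factor that is, up to a constant, the derivative of an inner expression the rest depends on — substitute for that inner expression.


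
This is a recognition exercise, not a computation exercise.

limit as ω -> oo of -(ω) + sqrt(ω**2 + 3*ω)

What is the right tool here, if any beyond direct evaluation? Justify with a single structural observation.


Technique: conjugate multiplication — turning the difference into a conjugate-rationalized ratio makes the limit readable.


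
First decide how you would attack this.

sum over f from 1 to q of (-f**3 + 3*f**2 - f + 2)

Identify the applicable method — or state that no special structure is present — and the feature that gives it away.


Best approach: no special technique — no ratio, no shift structure, no binomial pattern: sum the constant-multiple powers of f with known formulas.


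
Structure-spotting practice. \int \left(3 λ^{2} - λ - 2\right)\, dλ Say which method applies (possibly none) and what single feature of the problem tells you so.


Diagnosis: no special technique — the integrand is a sum of constant multiples of powers of λ — integrate term by term.


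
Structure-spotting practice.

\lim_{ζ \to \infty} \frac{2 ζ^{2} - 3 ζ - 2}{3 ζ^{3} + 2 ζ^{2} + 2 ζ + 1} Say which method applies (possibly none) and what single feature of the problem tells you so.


Verdict: dominant-term comparison — growth-rate triage: the leading powers of ζ decide the limit, everything else is noise. l'Hôpital's at-infinity variant applies to the expression viewed as a single quotient; the leading-term comparison is the direct route.


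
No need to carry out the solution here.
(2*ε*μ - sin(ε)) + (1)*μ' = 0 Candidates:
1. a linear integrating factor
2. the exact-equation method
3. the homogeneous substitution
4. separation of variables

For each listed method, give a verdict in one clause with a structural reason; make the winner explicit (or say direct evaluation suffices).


Diagnosis: a linear integrating factor — μ enters only linearly with coefficient 2*ε; multiply by exp of the integral of 2*ε and the left side becomes one derivative.
- a linear integrating factor — applies; the problem has the shape this method handles.
- the exact-equation method: the cross partial derivatives disagree, so no single potential exists.
- the homogeneous substitution — the slope is not a function of the ratio of the variables alone.
- separation of variables — no algebra isolates the independent variable on one side and the unknown on the other.


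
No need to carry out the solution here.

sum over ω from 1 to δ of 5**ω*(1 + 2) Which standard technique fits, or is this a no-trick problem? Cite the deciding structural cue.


Best approach: the geometric series formula — consecutive terms stand in a fixed index-free ratio — the geometric sum formula closes it.


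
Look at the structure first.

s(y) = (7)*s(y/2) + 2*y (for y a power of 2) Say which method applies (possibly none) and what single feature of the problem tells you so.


Verdict: the master substitution — the index is divided (y/2), not shifted — substitute y = 2^m to straighten it into a shift recurrence.


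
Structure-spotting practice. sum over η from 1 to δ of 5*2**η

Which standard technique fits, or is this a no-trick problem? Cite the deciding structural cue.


Technique: the geometric series formula — the ratio of consecutive terms is the constant 2, independent of the index — a geometric sum.


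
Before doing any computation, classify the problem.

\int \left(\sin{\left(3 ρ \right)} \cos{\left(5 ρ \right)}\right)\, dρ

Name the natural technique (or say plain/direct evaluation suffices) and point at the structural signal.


Best approach: a trigonometric identity — the product \sin{\left(3 ρ \right)} \cos{\left(5 ρ \right)} converts to a sum of single-frequency sinusoids via the product-to-sum identity.


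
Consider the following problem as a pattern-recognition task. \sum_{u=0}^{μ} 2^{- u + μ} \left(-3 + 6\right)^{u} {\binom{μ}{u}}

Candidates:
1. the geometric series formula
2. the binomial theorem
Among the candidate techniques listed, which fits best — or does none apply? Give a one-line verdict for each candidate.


Best approach: the binomial theorem — binomial coefficients against complementary powers of (-3 + 6) and 2: recognize the binomial expansion and resum.
- the geometric series formula: the term-to-term ratio drifts with the index — the one thing the geometric formula cannot absorb.
- the binomial theorem: yes, a natural case for it.


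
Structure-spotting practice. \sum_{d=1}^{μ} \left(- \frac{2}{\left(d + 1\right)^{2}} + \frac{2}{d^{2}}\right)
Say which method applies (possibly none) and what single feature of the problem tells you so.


Best approach: telescoping — spot the paired structure — each term adds \frac{2}{d^{2}} and subtracts its successor value, which the next term restores: the definition of a telescoping chain.


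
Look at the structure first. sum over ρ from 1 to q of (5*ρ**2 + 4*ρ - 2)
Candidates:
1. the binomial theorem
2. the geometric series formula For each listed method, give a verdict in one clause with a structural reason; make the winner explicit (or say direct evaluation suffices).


Method: no special technique — nothing telescopes and nothing is geometric; polynomial terms in ρ sum term by term.
- the binomial theorem: there is no sum-raised-to-a-power identity hiding in these terms.
- the geometric series formula: there is no constant term-to-term ratio.


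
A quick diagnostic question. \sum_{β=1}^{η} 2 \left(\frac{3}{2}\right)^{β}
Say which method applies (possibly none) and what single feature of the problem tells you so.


Method: the geometric series formula — each summand is the previous one scaled by \frac{3}{2}; that constant multiplier is itself the geometric structure.


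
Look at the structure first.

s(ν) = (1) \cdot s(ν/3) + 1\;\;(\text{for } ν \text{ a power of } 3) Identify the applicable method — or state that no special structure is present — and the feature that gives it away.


Method: the master substitution — the argument contracts 3-fold per step: reindex ν exponentially and solve the linear recurrence in the new index.


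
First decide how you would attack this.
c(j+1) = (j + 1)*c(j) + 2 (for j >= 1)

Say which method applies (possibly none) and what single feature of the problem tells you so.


Verdict: a summation factor — with the index-dependent coefficient j + 1, dividing by the cumulative product turns the left side into a pure difference.


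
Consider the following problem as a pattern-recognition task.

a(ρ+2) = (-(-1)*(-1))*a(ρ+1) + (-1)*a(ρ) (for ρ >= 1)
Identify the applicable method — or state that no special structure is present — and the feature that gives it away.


Best approach: the characteristic-root method — linear, homogeneous, constant coefficients: solutions of the form r^ρ exist — find the roots of the characteristic polynomial.


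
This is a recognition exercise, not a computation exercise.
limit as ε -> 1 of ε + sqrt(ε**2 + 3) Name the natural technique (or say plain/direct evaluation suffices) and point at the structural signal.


Best approach: no special technique — the expression is continuous at 1 — substitute and evaluate; no indeterminate form appears.


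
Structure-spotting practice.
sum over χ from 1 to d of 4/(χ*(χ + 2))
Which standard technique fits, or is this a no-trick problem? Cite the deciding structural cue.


Verdict: telescoping — poles of 4/(χ*(χ + 2)) differ by an integer, the telltale of a telescoping partial-fraction sum.


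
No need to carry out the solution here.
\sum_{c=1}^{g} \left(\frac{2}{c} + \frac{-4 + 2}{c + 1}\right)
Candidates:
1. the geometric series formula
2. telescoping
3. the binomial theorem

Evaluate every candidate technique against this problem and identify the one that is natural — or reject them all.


Diagnosis: telescoping — each term adds \frac{2}{c} and subtracts the same expression advanced one index; that subtracted piece cancels against the next term's added copy — only the boundary terms survive.
- the geometric series formula — the ratio of consecutive terms depends on the index.
- telescoping — a fit — the right tool for this form.
- the binomial theorem — there is no sum-raised-to-a-power identity hiding in these terms.


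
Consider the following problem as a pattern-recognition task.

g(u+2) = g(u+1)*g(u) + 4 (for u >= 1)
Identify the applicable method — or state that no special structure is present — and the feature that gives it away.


Best approach: no special technique — each new value is a nonlinear function of earlier ones — scaling arguments and superposition both fail.


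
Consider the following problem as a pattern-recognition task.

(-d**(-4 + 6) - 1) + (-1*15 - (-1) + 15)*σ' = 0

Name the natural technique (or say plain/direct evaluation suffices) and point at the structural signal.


Diagnosis: no special technique — solved for the derivative, no σ appears — this is antidifferentiation in d wearing ODE clothing.


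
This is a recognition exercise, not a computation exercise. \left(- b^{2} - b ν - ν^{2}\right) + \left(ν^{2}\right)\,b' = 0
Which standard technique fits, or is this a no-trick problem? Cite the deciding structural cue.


Technique: the homogeneous substitution — solved for the derivative, the right side is unchanged under scaling ν and b together — it depends only on the ratio b/ν, so substitute a single ratio variable.


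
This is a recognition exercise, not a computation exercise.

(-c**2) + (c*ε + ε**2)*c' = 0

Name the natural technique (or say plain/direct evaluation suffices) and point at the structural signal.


Best approach: the homogeneous substitution — the slope's numerator and denominator share total degree; set v = c/ε and the equation drops to separable form. A Bernoulli substitution after rearrangement (possibly exchanging dependent and independent variable) is a fair alternative; the homogeneous route works on the equation as it stands.


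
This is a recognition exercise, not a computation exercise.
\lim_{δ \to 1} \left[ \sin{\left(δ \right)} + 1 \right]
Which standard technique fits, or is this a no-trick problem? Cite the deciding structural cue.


Diagnosis: no special technique — no zero denominators, no indeterminate clash at 1 — substitute and read off the value.


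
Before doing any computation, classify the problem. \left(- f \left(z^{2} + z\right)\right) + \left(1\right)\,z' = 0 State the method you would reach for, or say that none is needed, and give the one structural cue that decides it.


Method: separation of variables — one side of the product carries the independent variable, the other the unknown — the textbook separation shape. This doubles as a Bernoulli equation in the unknown as written; dividing and integrating works on it directly.


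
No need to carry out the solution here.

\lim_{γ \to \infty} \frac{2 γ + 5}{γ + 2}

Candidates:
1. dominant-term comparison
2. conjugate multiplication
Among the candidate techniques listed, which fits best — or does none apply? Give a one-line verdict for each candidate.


Technique: dominant-term comparison — at large γ only the top-degree terms survive; compare the leading terms and the limit falls out.
- dominant-term comparison: yes — fits the structure here.
- conjugate multiplication — the conjugate move applies to radical differences, which this is not.


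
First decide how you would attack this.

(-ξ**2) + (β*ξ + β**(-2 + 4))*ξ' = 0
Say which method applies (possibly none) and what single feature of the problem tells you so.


Verdict: the homogeneous substitution — the slope's numerator and denominator share total degree; set v = ξ/β and the equation drops to separable form. With the right rearrangement (exchanging the roles of the variables where needed), this also fits a Bernoulli template; the homogeneous substitution reads the structure directly.


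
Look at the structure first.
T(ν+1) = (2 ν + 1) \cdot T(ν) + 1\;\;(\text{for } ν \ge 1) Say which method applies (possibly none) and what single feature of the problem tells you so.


Verdict: a summation factor — the coefficient 2 ν + 1 drifts with the index, so no fixed root exists; normalizing by the cumulative product telescopes it.


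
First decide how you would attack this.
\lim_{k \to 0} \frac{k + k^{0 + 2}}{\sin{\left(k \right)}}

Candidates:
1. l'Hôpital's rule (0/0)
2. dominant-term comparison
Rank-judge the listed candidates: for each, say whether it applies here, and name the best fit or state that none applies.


Best approach: l'Hôpital's rule (0/0) — both numerator and denominator vanish at 0: the genuine 0/0 indeterminate that l'Hôpital exists for. Known elementary limits would finish this too — the rule just bypasses the case analysis.
- l'Hôpital's rule (0/0) — applicable, and directly so.
- dominant-term comparison — no dominant-degree comparison decides it.


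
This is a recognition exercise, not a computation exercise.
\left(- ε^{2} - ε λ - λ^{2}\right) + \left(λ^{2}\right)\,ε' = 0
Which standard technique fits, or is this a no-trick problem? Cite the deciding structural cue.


Method: the homogeneous substitution — the slope's numerator and denominator have matching total degree, so it depends only on ε/λ and the ratio substitution collapses it.


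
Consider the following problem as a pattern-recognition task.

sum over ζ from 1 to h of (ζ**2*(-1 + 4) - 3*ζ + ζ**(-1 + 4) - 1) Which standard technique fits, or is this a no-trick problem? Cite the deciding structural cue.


Best approach: no special technique — no cancellation, no constant ratio, no binomial weights — just polynomial terms summed directly.


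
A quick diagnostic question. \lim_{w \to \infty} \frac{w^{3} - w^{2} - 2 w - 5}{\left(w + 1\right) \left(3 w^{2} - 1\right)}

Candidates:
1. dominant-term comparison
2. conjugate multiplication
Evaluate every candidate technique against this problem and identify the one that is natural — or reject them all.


Method: dominant-term comparison — divide by the highest power of w present: lower-order terms vanish and the dominant ratio remains.
- dominant-term comparison: applies; the problem has the shape this method handles.
- conjugate multiplication — rationalization has no target — no divergent radical difference appears.


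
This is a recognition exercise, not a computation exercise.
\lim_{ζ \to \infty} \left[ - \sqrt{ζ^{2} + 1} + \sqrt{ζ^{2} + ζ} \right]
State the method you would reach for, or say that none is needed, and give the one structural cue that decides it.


Diagnosis: conjugate multiplication — both pieces blow up but their difference is finite; the conjugate trick rationalizes \sqrt{ζ^{2} + ζ} - \sqrt{ζ^{2} + 1}.


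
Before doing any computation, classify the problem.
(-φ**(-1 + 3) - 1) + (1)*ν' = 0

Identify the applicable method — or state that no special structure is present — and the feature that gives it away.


Verdict: no special technique — the slope is a pure function of φ; integrate both sides and be done.


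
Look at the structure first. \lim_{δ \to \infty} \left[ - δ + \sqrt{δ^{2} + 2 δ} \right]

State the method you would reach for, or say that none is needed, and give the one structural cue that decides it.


Diagnosis: conjugate multiplication — an infinity-minus-infinity difference with a surviving radical — multiply by the conjugate to cancel the divergence.


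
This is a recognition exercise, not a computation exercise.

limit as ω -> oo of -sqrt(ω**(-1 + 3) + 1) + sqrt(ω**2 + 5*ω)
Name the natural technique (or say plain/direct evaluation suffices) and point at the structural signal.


Best approach: conjugate multiplication — both pieces blow up but their difference is finite; the conjugate trick rationalizes sqrt(ω**2 + 5*ω) - sqrt(ω**(-1 + 3) + 1).


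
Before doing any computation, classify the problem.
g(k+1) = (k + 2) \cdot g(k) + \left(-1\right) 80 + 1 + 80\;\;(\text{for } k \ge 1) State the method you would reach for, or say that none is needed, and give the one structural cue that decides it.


Best approach: a summation factor — rescale the sequence by the product of the weights k + 2 so far — the recurrence collapses to a plain running sum.


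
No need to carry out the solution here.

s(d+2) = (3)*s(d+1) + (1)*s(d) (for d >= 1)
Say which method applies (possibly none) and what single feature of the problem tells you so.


Technique: the characteristic-root method — the recurrence is linear and homogeneous with constant coefficients, so the ansatz r^d turns it into a polynomial equation for r.


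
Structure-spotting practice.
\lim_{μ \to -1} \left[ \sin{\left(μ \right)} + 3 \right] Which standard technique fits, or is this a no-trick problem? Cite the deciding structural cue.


Verdict: no special technique — no zero denominators, no indeterminate clash at -1 — substitute and read off the value.


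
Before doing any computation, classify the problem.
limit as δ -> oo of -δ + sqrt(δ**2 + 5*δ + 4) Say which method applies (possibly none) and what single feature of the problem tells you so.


Verdict: conjugate multiplication — two divergent pieces with a minus sign between them and a radical in the mix: rationalize sqrt(δ**2 + 5*δ + 4) - δ before any limit law applies.


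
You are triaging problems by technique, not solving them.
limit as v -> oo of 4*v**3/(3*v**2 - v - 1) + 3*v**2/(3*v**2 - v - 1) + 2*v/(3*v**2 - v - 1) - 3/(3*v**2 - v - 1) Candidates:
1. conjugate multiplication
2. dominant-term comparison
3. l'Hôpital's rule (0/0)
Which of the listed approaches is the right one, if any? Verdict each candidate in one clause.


Technique: dominant-term comparison — at large v only the top-degree terms survive; compare the leading terms and the limit falls out.
- conjugate multiplication: there is no infinity-minus-infinity radical difference to rationalize.
- dominant-term comparison: applies; the problem has the shape this method handles.
- l'Hôpital's rule (0/0) — viewed as a single quotient this runs to ∞/∞, not the 0/0 clash this candidate addresses; an at-infinity variant of the rule would resolve it, but comparing leading growth reads the answer without differentiating.


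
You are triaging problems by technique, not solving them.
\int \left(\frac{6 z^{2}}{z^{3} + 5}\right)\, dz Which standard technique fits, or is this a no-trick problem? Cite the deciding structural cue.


Method: u-substitution — viewed as a product, the integrand is a composition evaluated at z^{3} + 5 times (a constant multiple of) that inner expression's derivative, so u = z^{3} + 5 makes it elementary.


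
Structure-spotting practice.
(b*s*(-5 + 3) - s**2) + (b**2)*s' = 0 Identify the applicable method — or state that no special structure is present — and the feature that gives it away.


Verdict: the homogeneous substitution — the slope's numerator and denominator share total degree; set v = s/b and the equation drops to separable form. This doubles as a Bernoulli equation in the unknown as written; the homogeneous route needs no setup at all.


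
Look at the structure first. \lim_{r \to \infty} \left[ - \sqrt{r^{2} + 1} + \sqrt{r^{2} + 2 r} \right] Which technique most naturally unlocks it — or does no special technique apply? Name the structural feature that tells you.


Method: conjugate multiplication — neither \sqrt{r^{2} + 2 r} nor \sqrt{r^{2} + 1} converges alone, so rewrite their difference as a conjugate-rationalized quotient first.
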